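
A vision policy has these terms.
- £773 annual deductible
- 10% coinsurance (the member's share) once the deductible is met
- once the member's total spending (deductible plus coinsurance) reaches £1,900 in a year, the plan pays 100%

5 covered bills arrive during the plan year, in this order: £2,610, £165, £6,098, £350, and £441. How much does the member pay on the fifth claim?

£44.10

Claim 1 — £2,610: £773 finishes the deductible; £1,837 goes to coinsurance; member's 10% is £183.70. Cost to member: £956.70. OOP to date £956.70.
Claim 2 — £165: deductible already satisfied, so member's share is 10% × £165 = £16.50. Member pays £16.50; OOP now £973.20.
Claim 3 — £6,098: 10% coinsurance on £6,098 = £609.80. Member pays £609.80; OOP now £1,583.
Claim 4 — £350: 10% coinsurance on £350 = £35. Member owes £35 (running OOP £1,618).
Claim 5 — £441: deductible met; 10% of £441 = £44.10. Cost to member: £44.10. OOP to date £1,662.10.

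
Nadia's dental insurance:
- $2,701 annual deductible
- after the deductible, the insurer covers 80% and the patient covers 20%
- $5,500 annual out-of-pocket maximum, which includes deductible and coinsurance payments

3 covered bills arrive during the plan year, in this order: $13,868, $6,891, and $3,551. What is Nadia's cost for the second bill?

Claim 1 ($13,868): deductible takes $2,701, $11,167 remains; 20% of $11,167 = $2,233.40. Patient owes $4,934.40 (running OOP $4,934.40).
Claim 2 ($6,891): deductible met; 20% of $6,891 = $1,378.20. That would push OOP to $6,312.60, over the $5,500 cap, so patient pays $5,500 − $4,934.40 = $565.60.

$565.60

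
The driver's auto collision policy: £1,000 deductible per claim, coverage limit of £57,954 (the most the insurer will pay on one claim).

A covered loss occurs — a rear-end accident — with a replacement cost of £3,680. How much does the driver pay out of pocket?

£1,000

After the deductible, £3,680 − £1,000 = £2,680 remains.
£2,680 ≤ £57,954, so the limit doesn't bind; insurer pays £2,680.
Out of pocket: £3,680 − £2,680 = £1,000.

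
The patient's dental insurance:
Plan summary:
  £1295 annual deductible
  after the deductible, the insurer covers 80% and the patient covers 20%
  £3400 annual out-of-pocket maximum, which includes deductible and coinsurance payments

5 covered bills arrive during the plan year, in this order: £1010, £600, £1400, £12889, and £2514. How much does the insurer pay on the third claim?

£1120

#1 (£1010): entire amount goes to the deductible. Patient pays £1010; OOP now £1010. Plan pays £1010 − £1010 = £0.
#2 (£600): £285 finishes the deductible; £315 goes to coinsurance; 20% of £315 = £63. Patient pays £348; OOP now £1358. Insurer: £600 − £348 = £252.
#3 (£1400): deductible already satisfied, so patient's share is 20% × £1400 = £280. Cost to patient: £280. OOP to date £1638. Insurer: £1400 − £280 = £1120.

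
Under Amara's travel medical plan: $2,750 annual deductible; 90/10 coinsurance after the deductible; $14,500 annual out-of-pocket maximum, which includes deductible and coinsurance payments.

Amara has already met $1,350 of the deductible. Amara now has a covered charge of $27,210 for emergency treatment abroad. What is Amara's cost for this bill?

Deductible still to meet: $2,750 − $1,350 = $1,400.
The remaining $25,810 (= $27,210 − $1,400) moves to coinsurance.
10% of $25,810 = $2,581 falls to the traveler.
So the traveler owes $1,400 + $2,581 = $3,981 before any cap.
Cumulative spending $1,350 + $3,981 = $5,331 stays under the $14,500 maximum.

$3,981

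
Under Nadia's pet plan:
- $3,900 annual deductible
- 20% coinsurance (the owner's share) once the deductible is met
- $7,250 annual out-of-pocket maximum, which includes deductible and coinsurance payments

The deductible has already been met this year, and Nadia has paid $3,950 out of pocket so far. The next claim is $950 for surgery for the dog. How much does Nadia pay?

$190

The deductible is already satisfied, so the full bill goes to coinsurance.
Coinsurance: $950 × 20% = $190.
Cumulative spending $3,950 + $190 = $4,140 stays under the $7,250 maximum.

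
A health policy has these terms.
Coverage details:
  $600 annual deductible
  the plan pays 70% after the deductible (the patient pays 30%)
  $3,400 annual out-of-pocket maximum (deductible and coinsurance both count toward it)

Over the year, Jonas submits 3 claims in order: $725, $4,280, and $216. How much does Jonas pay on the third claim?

$64.80

Claim 1 — $725: $600 to deductible, leaving $125; coinsurance $125 × 30% = $37.50. Cost to patient: $637.50. OOP to date $637.50.
Claim 2 — $4,280: 30% coinsurance on $4,280 = $1,284. Cost to patient: $1,284. OOP to date $1,921.50.
Claim 3 — $216: deductible met; 30% of $216 = $64.80. Cost to patient: $64.80. OOP to date $1,986.30.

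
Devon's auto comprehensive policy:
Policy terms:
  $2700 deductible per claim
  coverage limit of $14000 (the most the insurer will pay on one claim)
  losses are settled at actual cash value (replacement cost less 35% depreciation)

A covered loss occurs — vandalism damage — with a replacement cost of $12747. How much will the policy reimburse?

Depreciate 35%: the covered value is $12747 × 0.65 = $8285.55.
Subtract the deductible: $8285.55 − $2700 = $5585.55.
$5585.55 is within the $14000 limit, so the insurer pays $5585.55.

$5585.55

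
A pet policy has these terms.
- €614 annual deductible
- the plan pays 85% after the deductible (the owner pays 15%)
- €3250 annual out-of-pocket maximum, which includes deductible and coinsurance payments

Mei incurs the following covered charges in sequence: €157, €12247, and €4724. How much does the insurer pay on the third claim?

€4015.40

#1 (€157): fully absorbed by the deductible. Owner pays €157; OOP now €157. Insurer: €157 − €157 = €0.
#2 (€12247): €457 to deductible, leaving €11790; owner's 15% is €1768.50. Owner owes €2225.50 (running OOP €2382.50). Plan pays €12247 − €2225.50 = €10021.50.
#3 (€4724): 15% coinsurance on €4724 = €708.60. Owner owes €708.60 (running OOP €3091.10). Insurer: €4724 − €708.60 = €4015.40.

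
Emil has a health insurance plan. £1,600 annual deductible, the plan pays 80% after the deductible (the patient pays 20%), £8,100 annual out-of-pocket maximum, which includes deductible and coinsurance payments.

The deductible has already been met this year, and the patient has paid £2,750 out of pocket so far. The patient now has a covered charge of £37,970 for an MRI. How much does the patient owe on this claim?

With the deductible met, the entire £37,970 is subject to coinsurance.
20% of £37,970 = £7,594 falls to the patient.
Adding £7,594 to the £2,750 already spent would give £10,344, which exceeds the £8,100 cap; the patient pays just £8,100 − £2,750 = £5,350.

£5,350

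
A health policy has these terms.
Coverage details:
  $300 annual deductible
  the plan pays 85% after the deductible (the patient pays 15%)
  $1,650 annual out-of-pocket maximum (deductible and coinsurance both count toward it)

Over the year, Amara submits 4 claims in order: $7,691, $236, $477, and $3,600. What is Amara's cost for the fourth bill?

$134.40

Claim 1 — $7,691: deductible takes $300, $7,391 remains; coinsurance $7,391 × 15% = $1,108.65. Patient pays $1,408.65; OOP now $1,408.65.
Claim 2 — $236: 15% coinsurance on $236 = $35.40. Cost to patient: $35.40. OOP to date $1,444.05.
Claim 3 — $477: deductible met; 15% of $477 = $71.55. Patient owes $71.55 (running OOP $1,515.60).
Claim 4 — $3,600: 15% coinsurance on $3,600 = $540. OOP would hit $2,055.60 > $1,650, so the cap limits the patient to $1,650 − $1,515.60 = $134.40.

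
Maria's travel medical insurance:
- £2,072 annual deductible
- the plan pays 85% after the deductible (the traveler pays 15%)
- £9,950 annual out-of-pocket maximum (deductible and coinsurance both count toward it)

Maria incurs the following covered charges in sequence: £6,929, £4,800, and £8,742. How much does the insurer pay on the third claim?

Claim 1 — £6,929: deductible takes £2,072, £4,857 remains; coinsurance £4,857 × 15% = £728.55. Traveler owes £2,800.55 (running OOP £2,800.55). Plan pays £6,929 − £2,800.55 = £4,128.45.
Claim 2 — £4,800: deductible already satisfied, so traveler's share is 15% × £4,800 = £720. Traveler owes £720 (running OOP £3,520.55). Insurer: £4,800 − £720 = £4,080.
Claim 3 — £8,742: deductible already satisfied, so traveler's share is 15% × £8,742 = £1,311.30. Traveler owes £1,311.30 (running OOP £4,831.85). Plan pays £8,742 − £1,311.30 = £7,430.70.

£7,430.70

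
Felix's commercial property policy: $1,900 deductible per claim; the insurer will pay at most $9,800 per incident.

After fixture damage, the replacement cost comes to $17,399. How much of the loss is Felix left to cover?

$7,599

Less the $1,900 deductible: $17,399 − $1,900 = $15,499.
$15,499 exceeds the $9,800 limit, so the insurer pays the limit: $9,800.
The business bears the rest of the original loss: $17,399 − $9,800 = $7,599.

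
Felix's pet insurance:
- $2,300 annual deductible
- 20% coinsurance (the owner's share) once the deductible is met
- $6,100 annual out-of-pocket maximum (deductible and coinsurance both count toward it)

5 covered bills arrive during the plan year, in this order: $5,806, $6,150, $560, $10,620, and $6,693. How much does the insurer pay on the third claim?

$448

Bill 1, $5,806: deductible takes $2,300, $3,506 remains; owner's 20% is $701.20. Owner owes $3,001.20 (running OOP $3,001.20). Plan pays $5,806 − $3,001.20 = $2,804.80.
Bill 2, $6,150: 20% coinsurance on $6,150 = $1,230. Owner pays $1,230; OOP now $4,231.20. Plan pays $6,150 − $1,230 = $4,920.
Bill 3, $560: 20% coinsurance on $560 = $112. Owner owes $112 (running OOP $4,343.20). Insurer: $560 − $112 = $448.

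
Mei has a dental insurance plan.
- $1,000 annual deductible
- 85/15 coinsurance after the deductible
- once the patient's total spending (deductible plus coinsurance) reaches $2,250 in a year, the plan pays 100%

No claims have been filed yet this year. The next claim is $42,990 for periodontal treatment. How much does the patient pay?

$2,250

Deductible not yet touched, so the first $1,000 of the bill goes to the deductible.
After the $1,000 deductible portion, $42,990 − $1,000 = $41,990 is subject to coinsurance.
Coinsurance: $41,990 × 15% = $6,298.50.
Patient responsibility before any cap: $1,000 + $6,298.50 = $7,298.50.
That would bring total out-of-pocket to $7,298.50, past the $2,250 cap. The patient is capped at $2,250 − $0 = $2,250 on this claim.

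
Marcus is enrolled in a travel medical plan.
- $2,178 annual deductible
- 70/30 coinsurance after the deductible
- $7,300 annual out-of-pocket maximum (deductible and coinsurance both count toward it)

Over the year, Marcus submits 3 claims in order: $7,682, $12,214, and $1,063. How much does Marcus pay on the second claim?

$3,470.80

#1 ($7,682): $2,178 to deductible, leaving $5,504; 30% of $5,504 = $1,651.20. Traveler owes $3,829.20 (running OOP $3,829.20).
#2 ($12,214): deductible already satisfied, so traveler's share is 30% × $12,214 = $3,664.20. That would push OOP to $7,493.40, over the $7,300 cap, so traveler pays $7,300 − $3,829.20 = $3,470.80.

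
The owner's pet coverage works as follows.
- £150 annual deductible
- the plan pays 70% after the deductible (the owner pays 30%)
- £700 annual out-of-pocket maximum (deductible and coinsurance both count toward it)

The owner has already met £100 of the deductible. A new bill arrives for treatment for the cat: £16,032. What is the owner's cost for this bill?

£600

Remaining deductible: £150 − £100 = £50.
The remaining £15,982 (= £16,032 − £50) moves to coinsurance.
30% of £15,982 = £4,794.60 falls to the owner.
Owner responsibility before any cap: £50 + £4,794.60 = £4,844.60.
Year-to-date out-of-pocket would reach £100 + £4,844.60 = £4,944.60, above the £700 maximum, so the owner pays only £700 − £100 = £600.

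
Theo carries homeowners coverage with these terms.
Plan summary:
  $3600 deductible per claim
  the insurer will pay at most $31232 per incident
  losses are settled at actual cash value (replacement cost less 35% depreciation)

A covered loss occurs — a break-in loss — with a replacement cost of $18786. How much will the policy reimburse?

At 35% depreciation, ACV = $18786 − $6575.10 = $12210.90.
Less the $3600 deductible: $12210.90 − $3600 = $8610.90.
$8610.90 is within the $31232 limit, so the insurer pays $8610.90.

$8610.90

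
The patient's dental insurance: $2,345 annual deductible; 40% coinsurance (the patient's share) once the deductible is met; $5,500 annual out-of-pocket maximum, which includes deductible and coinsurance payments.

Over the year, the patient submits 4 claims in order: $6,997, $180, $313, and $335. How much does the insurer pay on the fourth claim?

$201

Claim 1 — $6,997: $2,345 to deductible, leaving $4,652; patient's 40% is $1,860.80. Patient owes $4,205.80 (running OOP $4,205.80). Plan pays $6,997 − $4,205.80 = $2,791.20.
Claim 2 — $180: deductible already satisfied, so patient's share is 40% × $180 = $72. Patient owes $72 (running OOP $4,277.80). Insurer: $180 − $72 = $108.
Claim 3 — $313: deductible already satisfied, so patient's share is 40% × $313 = $125.20. Cost to patient: $125.20. OOP to date $4,403. Insurer: $313 − $125.20 = $187.80.
Claim 4 — $335: deductible already satisfied, so patient's share is 40% × $335 = $134. Cost to patient: $134. OOP to date $4,537. Insurer: $335 − $134 = $201.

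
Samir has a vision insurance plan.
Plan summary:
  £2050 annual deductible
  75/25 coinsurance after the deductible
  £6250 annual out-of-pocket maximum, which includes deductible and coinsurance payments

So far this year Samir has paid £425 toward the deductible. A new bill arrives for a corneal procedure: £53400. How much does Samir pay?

£5825

Deductible still to meet: £2050 − £425 = £1625.
After the £1625 deductible portion, £53400 − £1625 = £51775 is subject to coinsurance.
Coinsurance: £51775 × 25% = £12943.75.
So the member owes £1625 + £12943.75 = £14568.75 before any cap.
Adding £14568.75 to the £425 already spent would give £14993.75, which exceeds the £6250 cap; the member pays just £6250 − £425 = £5825.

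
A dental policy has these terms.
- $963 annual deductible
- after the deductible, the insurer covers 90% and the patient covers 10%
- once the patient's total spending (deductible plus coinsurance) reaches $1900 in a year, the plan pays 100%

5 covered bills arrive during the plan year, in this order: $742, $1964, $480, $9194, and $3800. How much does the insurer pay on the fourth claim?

$8479.30

Bill 1, $742: entire amount goes to the deductible. Cost to patient: $742. OOP to date $742. Insurer: $742 − $742 = $0.
Bill 2, $1964: $221 to deductible, leaving $1743; coinsurance $1743 × 10% = $174.30. Patient pays $395.30; OOP now $1137.30. Insurer: $1964 − $395.30 = $1568.70.
Bill 3, $480: 10% coinsurance on $480 = $48. Cost to patient: $48. OOP to date $1185.30. Insurer: $480 − $48 = $432.
Bill 4, $9194: deductible met; 10% of $9194 = $919.40. That would push OOP to $2104.70, over the $1900 cap, so patient pays $1900 − $1185.30 = $714.70. Plan pays $9194 − $714.70 = $8479.30.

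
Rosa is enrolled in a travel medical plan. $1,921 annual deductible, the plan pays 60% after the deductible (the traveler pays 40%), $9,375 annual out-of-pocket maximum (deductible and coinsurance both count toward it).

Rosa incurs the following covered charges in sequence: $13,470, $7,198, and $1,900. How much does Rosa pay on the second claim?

$2,834.40

Bill 1, $13,470: $1,921 finishes the deductible; $11,549 goes to coinsurance; 40% of $11,549 = $4,619.60. Traveler pays $6,540.60; OOP now $6,540.60.
Bill 2, $7,198: deductible met; 40% of $7,198 = $2,879.20. OOP would hit $9,419.80 > $9,375, so the cap limits the traveler to $9,375 − $6,540.60 = $2,834.40.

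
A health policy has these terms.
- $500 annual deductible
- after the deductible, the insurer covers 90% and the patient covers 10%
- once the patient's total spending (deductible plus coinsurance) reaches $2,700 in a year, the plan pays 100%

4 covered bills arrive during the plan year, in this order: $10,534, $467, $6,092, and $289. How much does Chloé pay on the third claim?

$609.20

#1 ($10,534): deductible takes $500, $10,034 remains; patient's 10% is $1,003.40. Patient pays $1,503.40; OOP now $1,503.40.
#2 ($467): deductible met; 10% of $467 = $46.70. Patient pays $46.70; OOP now $1,550.10.
#3 ($6,092): deductible met; 10% of $6,092 = $609.20. Cost to patient: $609.20. OOP to date $2,159.30.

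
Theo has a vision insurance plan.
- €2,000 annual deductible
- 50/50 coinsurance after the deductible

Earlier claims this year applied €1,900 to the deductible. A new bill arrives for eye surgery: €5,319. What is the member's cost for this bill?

€1,900 of the €2,000 deductible is already met, leaving €100.
The remaining €5,219 (= €5,319 − €100) moves to coinsurance.
Coinsurance: €5,219 × 50% = €2,609.50.
So the member owes €100 + €2,609.50 = €2,709.50.

€2,709.50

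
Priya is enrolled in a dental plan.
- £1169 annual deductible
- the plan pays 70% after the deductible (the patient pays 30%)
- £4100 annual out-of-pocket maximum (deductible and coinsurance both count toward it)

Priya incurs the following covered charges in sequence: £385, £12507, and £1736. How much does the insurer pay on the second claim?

£8792

Bill 1, £385: entire amount goes to the deductible. Patient owes £385 (running OOP £385). Insurer: £385 − £385 = £0.
Bill 2, £12507: £784 to deductible, leaving £11723; 30% of £11723 = £3516.90. Claim cost before the cap: £784 + £3516.90 = £4300.90. Adding that to £385 gives £4685.90, past the £4100 cap; patient pays only £4100 − £385 = £3715. Plan pays £12507 − £3715 = £8792.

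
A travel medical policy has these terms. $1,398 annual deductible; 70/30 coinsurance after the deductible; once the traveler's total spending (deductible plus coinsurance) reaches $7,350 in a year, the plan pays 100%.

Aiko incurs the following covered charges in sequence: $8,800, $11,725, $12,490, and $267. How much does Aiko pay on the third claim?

$213.90

Claim 1 — $8,800: $1,398 finishes the deductible; $7,402 goes to coinsurance; 30% of $7,402 = $2,220.60. Traveler owes $3,618.60 (running OOP $3,618.60).
Claim 2 — $11,725: deductible already satisfied, so traveler's share is 30% × $11,725 = $3,517.50. Traveler pays $3,517.50; OOP now $7,136.10.
Claim 3 — $12,490: deductible met; 30% of $12,490 = $3,747. That would push OOP to $10,883.10, over the $7,350 cap, so traveler pays $7,350 − $7,136.10 = $213.90.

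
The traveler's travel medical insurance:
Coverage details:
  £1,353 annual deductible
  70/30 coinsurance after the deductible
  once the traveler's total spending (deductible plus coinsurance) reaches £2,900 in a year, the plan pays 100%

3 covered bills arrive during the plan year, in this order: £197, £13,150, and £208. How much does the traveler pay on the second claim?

#1 (£197): all of it applies to the deductible. Cost to traveler: £197. OOP to date £197.
#2 (£13,150): deductible takes £1,156, £11,994 remains; 30% of £11,994 = £3,598.20. Deductible plus coinsurance: £1,156 + £3,598.20 = £4,754.20. Adding that to £197 gives £4,951.20, past the £2,900 cap; traveler pays only £2,900 − £197 = £2,703.

£2,703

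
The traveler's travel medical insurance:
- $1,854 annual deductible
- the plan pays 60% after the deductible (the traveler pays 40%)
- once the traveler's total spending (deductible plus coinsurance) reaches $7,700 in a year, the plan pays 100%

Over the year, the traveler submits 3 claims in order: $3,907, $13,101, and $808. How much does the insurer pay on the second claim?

$8,076.20

Bill 1, $3,907: deductible takes $1,854, $2,053 remains; traveler's 40% is $821.20. Traveler owes $2,675.20 (running OOP $2,675.20). Plan pays $3,907 − $2,675.20 = $1,231.80.
Bill 2, $13,101: deductible met; 40% of $13,101 = $5,240.40. That would push OOP to $7,915.60, over the $7,700 cap, so traveler pays $7,700 − $2,675.20 = $5,024.80. Insurer: $13,101 − $5,024.80 = $8,076.20.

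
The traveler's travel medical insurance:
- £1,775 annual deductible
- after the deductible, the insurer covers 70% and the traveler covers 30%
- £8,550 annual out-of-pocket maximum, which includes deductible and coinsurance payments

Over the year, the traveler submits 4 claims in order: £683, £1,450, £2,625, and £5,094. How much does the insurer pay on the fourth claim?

Claim 1 (£683): entire amount goes to the deductible. Traveler owes £683 (running OOP £683). Insurer: £683 − £683 = £0.
Claim 2 (£1,450): deductible takes £1,092, £358 remains; traveler's 30% is £107.40. Traveler pays £1,199.40; OOP now £1,882.40. Plan pays £1,450 − £1,199.40 = £250.60.
Claim 3 (£2,625): deductible already satisfied, so traveler's share is 30% × £2,625 = £787.50. Traveler pays £787.50; OOP now £2,669.90. Insurer: £2,625 − £787.50 = £1,837.50.
Claim 4 (£5,094): deductible met; 30% of £5,094 = £1,528.20. Traveler owes £1,528.20 (running OOP £4,198.10). Insurer: £5,094 − £1,528.20 = £3,565.80.

£3,565.80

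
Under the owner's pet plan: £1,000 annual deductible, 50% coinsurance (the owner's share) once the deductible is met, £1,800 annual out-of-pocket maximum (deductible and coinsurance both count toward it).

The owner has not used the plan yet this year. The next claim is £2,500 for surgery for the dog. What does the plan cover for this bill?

£750

The full £1,000 deductible is still open; £1,000 of this bill applies to it.
The remaining £1,500 (= £2,500 − £1,000) moves to coinsurance.
Owner's 50% share of £1,500 is £750.
So the owner owes £1,000 + £750 = £1,750 before any cap.
Total out-of-pocket so far would be £0 + £1,750 = £1,750, below the £1,800 cap — no reduction.
The plan picks up £2,500 − £1,750 = £750.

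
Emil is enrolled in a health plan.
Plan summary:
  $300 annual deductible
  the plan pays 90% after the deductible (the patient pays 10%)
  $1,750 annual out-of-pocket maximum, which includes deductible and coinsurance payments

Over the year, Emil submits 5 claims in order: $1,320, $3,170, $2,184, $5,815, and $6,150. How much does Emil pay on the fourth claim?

$581.50

Claim 1 ($1,320): $300 to deductible, leaving $1,020; 10% of $1,020 = $102. Patient pays $402; OOP now $402.
Claim 2 ($3,170): deductible already satisfied, so patient's share is 10% × $3,170 = $317. Cost to patient: $317. OOP to date $719.
Claim 3 ($2,184): deductible already satisfied, so patient's share is 10% × $2,184 = $218.40. Patient pays $218.40; OOP now $937.40.
Claim 4 ($5,815): deductible already satisfied, so patient's share is 10% × $5,815 = $581.50. Patient owes $581.50 (running OOP $1,518.90).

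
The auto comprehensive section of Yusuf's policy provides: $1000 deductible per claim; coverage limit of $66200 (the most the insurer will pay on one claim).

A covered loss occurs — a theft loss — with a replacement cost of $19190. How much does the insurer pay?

Subtract the deductible: $19190 − $1000 = $18190.
$18190 ≤ $66200, so the limit doesn't bind; insurer pays $18190.

$18190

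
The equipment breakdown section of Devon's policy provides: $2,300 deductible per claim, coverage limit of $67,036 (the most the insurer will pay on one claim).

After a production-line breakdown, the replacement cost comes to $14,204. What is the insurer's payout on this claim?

After the deductible, $14,204 − $2,300 = $11,904 remains.
$11,904 ≤ $67,036, so the limit doesn't bind; insurer pays $11,904.

$11,904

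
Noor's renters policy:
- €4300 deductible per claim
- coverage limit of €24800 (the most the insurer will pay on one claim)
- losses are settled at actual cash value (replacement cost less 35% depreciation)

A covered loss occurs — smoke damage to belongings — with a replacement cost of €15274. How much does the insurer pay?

€5628.10

At 35% depreciation, ACV = €15274 − €5345.90 = €9928.10.
After the deductible, €9928.10 − €4300 = €5628.10 remains.
€5628.10 ≤ €24800, so the limit doesn't bind; insurer pays €5628.10.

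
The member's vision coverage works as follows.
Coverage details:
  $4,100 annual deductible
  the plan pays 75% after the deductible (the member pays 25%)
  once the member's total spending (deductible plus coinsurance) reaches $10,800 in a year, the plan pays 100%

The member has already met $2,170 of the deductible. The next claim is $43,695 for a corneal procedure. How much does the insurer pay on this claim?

$2,170 of the $4,100 deductible is already met, leaving $1,930.
That leaves $43,695 − $1,930 = $41,765 for coinsurance.
Member's 25% share of $41,765 is $10,441.25.
So the member owes $1,930 + $10,441.25 = $12,371.25 before any cap.
Adding $12,371.25 to the $2,170 already spent would give $14,541.25, which exceeds the $10,800 cap; the member pays just $10,800 − $2,170 = $8,630.
The insurer covers the remainder: $43,695 − $8,630 = $35,065.

$35,065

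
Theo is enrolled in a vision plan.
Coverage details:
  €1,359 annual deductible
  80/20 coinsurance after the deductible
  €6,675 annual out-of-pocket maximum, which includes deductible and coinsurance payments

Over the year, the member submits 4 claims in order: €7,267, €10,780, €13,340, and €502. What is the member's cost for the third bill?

€1,978.40

Claim 1 (€7,267): deductible takes €1,359, €5,908 remains; member's 20% is €1,181.60. Member owes €2,540.60 (running OOP €2,540.60).
Claim 2 (€10,780): deductible met; 20% of €10,780 = €2,156. Member owes €2,156 (running OOP €4,696.60).
Claim 3 (€13,340): deductible met; 20% of €13,340 = €2,668. Adding that to €4,696.60 gives €7,364.60, past the €6,675 cap; member pays only €6,675 − €4,696.60 = €1,978.40.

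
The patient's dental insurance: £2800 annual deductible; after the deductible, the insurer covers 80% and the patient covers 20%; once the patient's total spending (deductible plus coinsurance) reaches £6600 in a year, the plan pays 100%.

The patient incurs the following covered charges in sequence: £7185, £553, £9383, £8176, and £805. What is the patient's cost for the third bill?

Claim 1 — £7185: £2800 finishes the deductible; £4385 goes to coinsurance; 20% of £4385 = £877. Patient pays £3677; OOP now £3677.
Claim 2 — £553: deductible already satisfied, so patient's share is 20% × £553 = £110.60. Patient owes £110.60 (running OOP £3787.60).
Claim 3 — £9383: deductible met; 20% of £9383 = £1876.60. Patient pays £1876.60; OOP now £5664.20.

£1876.60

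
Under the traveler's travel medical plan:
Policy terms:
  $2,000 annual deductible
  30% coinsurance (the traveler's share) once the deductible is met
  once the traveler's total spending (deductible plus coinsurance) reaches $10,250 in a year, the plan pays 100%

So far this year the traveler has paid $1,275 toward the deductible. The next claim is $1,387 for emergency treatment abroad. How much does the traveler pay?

$923.60

$1,275 of the $2,000 deductible is already met, leaving $725.
That leaves $1,387 − $725 = $662 for coinsurance.
Traveler's 30% share of $662 is $198.60.
Traveler responsibility before any cap: $725 + $198.60 = $923.60.
Total out-of-pocket so far would be $1,275 + $923.60 = $2,198.60, below the $10,250 cap — no reduction.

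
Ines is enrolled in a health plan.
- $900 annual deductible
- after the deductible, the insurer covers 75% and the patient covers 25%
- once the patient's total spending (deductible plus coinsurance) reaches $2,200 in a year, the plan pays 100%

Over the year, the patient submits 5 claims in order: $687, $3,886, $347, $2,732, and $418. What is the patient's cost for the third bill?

Claim 1 — $687: entire amount goes to the deductible. Cost to patient: $687. OOP to date $687.
Claim 2 — $3,886: deductible takes $213, $3,673 remains; 25% of $3,673 = $918.25. Cost to patient: $1,131.25. OOP to date $1,818.25.
Claim 3 — $347: deductible already satisfied, so patient's share is 25% × $347 = $86.75. Cost to patient: $86.75. OOP to date $1,905.

$86.75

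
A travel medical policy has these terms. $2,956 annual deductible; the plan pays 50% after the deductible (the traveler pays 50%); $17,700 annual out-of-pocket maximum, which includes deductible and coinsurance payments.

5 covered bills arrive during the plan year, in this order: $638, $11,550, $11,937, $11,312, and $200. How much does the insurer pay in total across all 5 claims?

Bill 1, $638: all of it applies to the deductible. Traveler owes $638 (running OOP $638). Insurer: $638 − $638 = $0.
Bill 2, $11,550: deductible takes $2,318, $9,232 remains; coinsurance $9,232 × 50% = $4,616. Traveler pays $6,934; OOP now $7,572. Insurer: $11,550 − $6,934 = $4,616.
Bill 3, $11,937: deductible met; 50% of $11,937 = $5,968.50. Traveler owes $5,968.50 (running OOP $13,540.50). Insurer: $11,937 − $5,968.50 = $5,968.50.
Bill 4, $11,312: 50% coinsurance on $11,312 = $5,656. That would push OOP to $19,196.50, over the $17,700 cap, so traveler pays $17,700 − $13,540.50 = $4,159.50. Plan pays $11,312 − $4,159.50 = $7,152.50.
Bill 5, $200: deductible already satisfied, so traveler's share is 50% × $200 = $100. That would push OOP to $17,800, over the $17,700 cap, so traveler pays $17,700 − $17,700 = $0. Plan pays $200 − $0 = $200.
Insurer total = bills − traveler's total = $35,637 − $17,700 = $17,937.

$17,937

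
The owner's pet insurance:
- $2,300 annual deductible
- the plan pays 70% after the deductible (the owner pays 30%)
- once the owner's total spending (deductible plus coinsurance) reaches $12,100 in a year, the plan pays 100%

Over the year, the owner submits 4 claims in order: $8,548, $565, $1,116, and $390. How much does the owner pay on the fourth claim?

#1 ($8,548): $2,300 finishes the deductible; $6,248 goes to coinsurance; owner's 30% is $1,874.40. Owner pays $4,174.40; OOP now $4,174.40.
#2 ($565): 30% coinsurance on $565 = $169.50. Owner owes $169.50 (running OOP $4,343.90).
#3 ($1,116): 30% coinsurance on $1,116 = $334.80. Owner pays $334.80; OOP now $4,678.70.
#4 ($390): deductible already satisfied, so owner's share is 30% × $390 = $117. Owner pays $117; OOP now $4,795.70.

$117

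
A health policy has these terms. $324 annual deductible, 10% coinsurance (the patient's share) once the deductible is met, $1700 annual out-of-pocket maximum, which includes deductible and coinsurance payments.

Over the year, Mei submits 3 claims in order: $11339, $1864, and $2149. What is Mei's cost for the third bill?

Claim 1 ($11339): $324 finishes the deductible; $11015 goes to coinsurance; coinsurance $11015 × 10% = $1101.50. Patient owes $1425.50 (running OOP $1425.50).
Claim 2 ($1864): 10% coinsurance on $1864 = $186.40. Cost to patient: $186.40. OOP to date $1611.90.
Claim 3 ($2149): 10% coinsurance on $2149 = $214.90. Adding that to $1611.90 gives $1826.80, past the $1700 cap; patient pays only $1700 − $1611.90 = $88.10.

$88.10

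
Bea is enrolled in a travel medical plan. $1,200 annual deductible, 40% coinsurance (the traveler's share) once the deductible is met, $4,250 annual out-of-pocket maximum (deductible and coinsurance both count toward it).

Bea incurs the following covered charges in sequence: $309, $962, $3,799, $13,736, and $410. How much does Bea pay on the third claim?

$1,519.60

Claim 1 ($309): fully absorbed by the deductible. Cost to traveler: $309. OOP to date $309.
Claim 2 ($962): $891 to deductible, leaving $71; coinsurance $71 × 40% = $28.40. Traveler owes $919.40 (running OOP $1,228.40).
Claim 3 ($3,799): 40% coinsurance on $3,799 = $1,519.60. Traveler owes $1,519.60 (running OOP $2,748).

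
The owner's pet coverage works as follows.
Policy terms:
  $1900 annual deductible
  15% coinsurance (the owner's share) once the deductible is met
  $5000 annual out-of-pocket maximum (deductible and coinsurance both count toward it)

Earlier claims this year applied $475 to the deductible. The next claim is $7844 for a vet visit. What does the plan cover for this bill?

Deductible still to meet: $1900 − $475 = $1425.
The remaining $6419 (= $7844 − $1425) moves to coinsurance.
Owner's 15% share of $6419 is $962.85.
So the owner owes $1425 + $962.85 = $2387.85 before any cap.
Cumulative spending $475 + $2387.85 = $2862.85 stays under the $5000 maximum.
The plan picks up $7844 − $2387.85 = $5456.15.

$5456.15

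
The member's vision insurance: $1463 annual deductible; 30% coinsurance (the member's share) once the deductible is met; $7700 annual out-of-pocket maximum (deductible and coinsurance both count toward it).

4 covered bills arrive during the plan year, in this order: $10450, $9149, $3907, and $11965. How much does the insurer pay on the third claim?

$3110.80

Bill 1, $10450: deductible takes $1463, $8987 remains; coinsurance $8987 × 30% = $2696.10. Member pays $4159.10; OOP now $4159.10. Insurer: $10450 − $4159.10 = $6290.90.
Bill 2, $9149: deductible already satisfied, so member's share is 30% × $9149 = $2744.70. Cost to member: $2744.70. OOP to date $6903.80. Plan pays $9149 − $2744.70 = $6404.30.
Bill 3, $3907: deductible met; 30% of $3907 = $1172.10. That would push OOP to $8075.90, over the $7700 cap, so member pays $7700 − $6903.80 = $796.20. Plan pays $3907 − $796.20 = $3110.80.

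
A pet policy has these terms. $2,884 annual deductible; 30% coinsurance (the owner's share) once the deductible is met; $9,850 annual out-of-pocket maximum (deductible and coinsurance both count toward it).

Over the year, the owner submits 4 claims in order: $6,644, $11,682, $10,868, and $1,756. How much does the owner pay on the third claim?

Claim 1 ($6,644): $2,884 finishes the deductible; $3,760 goes to coinsurance; 30% of $3,760 = $1,128. Owner owes $4,012 (running OOP $4,012).
Claim 2 ($11,682): deductible met; 30% of $11,682 = $3,504.60. Cost to owner: $3,504.60. OOP to date $7,516.60.
Claim 3 ($10,868): 30% coinsurance on $10,868 = $3,260.40. OOP would hit $10,777 > $9,850, so the cap limits the owner to $9,850 − $7,516.60 = $2,333.40.

$2,333.40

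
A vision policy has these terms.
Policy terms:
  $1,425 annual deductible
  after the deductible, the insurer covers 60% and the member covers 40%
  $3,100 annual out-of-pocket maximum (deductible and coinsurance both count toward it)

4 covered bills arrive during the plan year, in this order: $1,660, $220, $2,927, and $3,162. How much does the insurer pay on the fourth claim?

$2,839.80

Claim 1 — $1,660: deductible takes $1,425, $235 remains; coinsurance $235 × 40% = $94. Member owes $1,519 (running OOP $1,519). Insurer: $1,660 − $1,519 = $141.
Claim 2 — $220: deductible met; 40% of $220 = $88. Cost to member: $88. OOP to date $1,607. Insurer: $220 − $88 = $132.
Claim 3 — $2,927: deductible met; 40% of $2,927 = $1,170.80. Member owes $1,170.80 (running OOP $2,777.80). Plan pays $2,927 − $1,170.80 = $1,756.20.
Claim 4 — $3,162: deductible met; 40% of $3,162 = $1,264.80. That would push OOP to $4,042.60, over the $3,100 cap, so member pays $3,100 − $2,777.80 = $322.20. Insurer: $3,162 − $322.20 = $2,839.80.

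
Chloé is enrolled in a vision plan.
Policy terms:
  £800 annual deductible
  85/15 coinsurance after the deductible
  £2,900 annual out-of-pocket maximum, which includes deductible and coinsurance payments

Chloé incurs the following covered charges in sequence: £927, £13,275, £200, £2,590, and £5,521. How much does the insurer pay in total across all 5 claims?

#1 (£927): £800 finishes the deductible; £127 goes to coinsurance; coinsurance £127 × 15% = £19.05. Member pays £819.05; OOP now £819.05. Insurer: £927 − £819.05 = £107.95.
#2 (£13,275): 15% coinsurance on £13,275 = £1,991.25. Member owes £1,991.25 (running OOP £2,810.30). Insurer: £13,275 − £1,991.25 = £11,283.75.
#3 (£200): deductible met; 15% of £200 = £30. Member pays £30; OOP now £2,840.30. Insurer: £200 − £30 = £170.
#4 (£2,590): deductible already satisfied, so member's share is 15% × £2,590 = £388.50. That would push OOP to £3,228.80, over the £2,900 cap, so member pays £2,900 − £2,840.30 = £59.70. Plan pays £2,590 − £59.70 = £2,530.30.
#5 (£5,521): deductible met; 15% of £5,521 = £828.15. OOP would hit £3,728.15 > £2,900, so the cap limits the member to £2,900 − £2,900 = £0. Insurer: £5,521 − £0 = £5,521.
Insurer total: £107.95 + £11,283.75 + £170 + £2,530.30 + £5,521 = £19,613.

£19,613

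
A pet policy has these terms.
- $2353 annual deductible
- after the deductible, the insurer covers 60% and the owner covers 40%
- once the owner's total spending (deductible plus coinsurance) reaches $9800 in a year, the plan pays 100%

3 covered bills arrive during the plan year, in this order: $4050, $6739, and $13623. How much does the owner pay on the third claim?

Claim 1 ($4050): deductible takes $2353, $1697 remains; owner's 40% is $678.80. Cost to owner: $3031.80. OOP to date $3031.80.
Claim 2 ($6739): deductible already satisfied, so owner's share is 40% × $6739 = $2695.60. Owner pays $2695.60; OOP now $5727.40.
Claim 3 ($13623): 40% coinsurance on $13623 = $5449.20. Adding that to $5727.40 gives $11176.60, past the $9800 cap; owner pays only $9800 − $5727.40 = $4072.60.

$4072.60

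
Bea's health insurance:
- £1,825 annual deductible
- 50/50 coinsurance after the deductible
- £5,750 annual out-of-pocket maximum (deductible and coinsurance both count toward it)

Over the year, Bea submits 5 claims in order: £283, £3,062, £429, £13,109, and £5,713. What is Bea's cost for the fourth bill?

£2,950.50

#1 (£283): all of it applies to the deductible. Patient pays £283; OOP now £283.
#2 (£3,062): deductible takes £1,542, £1,520 remains; 50% of £1,520 = £760. Patient pays £2,302; OOP now £2,585.
#3 (£429): 50% coinsurance on £429 = £214.50. Cost to patient: £214.50. OOP to date £2,799.50.
#4 (£13,109): deductible met; 50% of £13,109 = £6,554.50. OOP would hit £9,354 > £5,750, so the cap limits the patient to £5,750 − £2,799.50 = £2,950.50.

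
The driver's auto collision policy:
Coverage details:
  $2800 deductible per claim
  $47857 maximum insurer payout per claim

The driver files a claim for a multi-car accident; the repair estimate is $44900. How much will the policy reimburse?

Subtract the deductible: $44900 − $2800 = $42100.
$42100 is within the $47857 limit, so the insurer pays $42100.

$42100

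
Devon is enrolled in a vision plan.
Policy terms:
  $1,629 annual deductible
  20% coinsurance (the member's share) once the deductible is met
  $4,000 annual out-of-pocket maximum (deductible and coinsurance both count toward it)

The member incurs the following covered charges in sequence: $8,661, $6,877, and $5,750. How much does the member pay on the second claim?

Claim 1 ($8,661): deductible takes $1,629, $7,032 remains; member's 20% is $1,406.40. Cost to member: $3,035.40. OOP to date $3,035.40.
Claim 2 ($6,877): deductible already satisfied, so member's share is 20% × $6,877 = $1,375.40. OOP would hit $4,410.80 > $4,000, so the cap limits the member to $4,000 − $3,035.40 = $964.60.

$964.60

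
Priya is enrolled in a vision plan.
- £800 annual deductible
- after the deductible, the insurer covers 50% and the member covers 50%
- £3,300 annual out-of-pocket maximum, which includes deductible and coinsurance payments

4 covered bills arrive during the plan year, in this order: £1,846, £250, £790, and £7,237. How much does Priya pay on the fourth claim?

Bill 1, £1,846: £800 finishes the deductible; £1,046 goes to coinsurance; member's 50% is £523. Member owes £1,323 (running OOP £1,323).
Bill 2, £250: deductible met; 50% of £250 = £125. Member owes £125 (running OOP £1,448).
Bill 3, £790: 50% coinsurance on £790 = £395. Member owes £395 (running OOP £1,843).
Bill 4, £7,237: deductible already satisfied, so member's share is 50% × £7,237 = £3,618.50. OOP would hit £5,461.50 > £3,300, so the cap limits the member to £3,300 − £1,843 = £1,457.

£1,457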